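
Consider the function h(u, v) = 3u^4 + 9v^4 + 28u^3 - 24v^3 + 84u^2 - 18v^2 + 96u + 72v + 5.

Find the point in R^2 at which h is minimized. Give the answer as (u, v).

h(u,v) separates as P(u) + Q(v) + 5, so its minimum is min P + min Q + 5.
P'(u) = 12(u + 1)(u + 2)(u + 4) vanishes at u ∈ {-4, -2, -1}; Q'(v) = 36(v - 2)(v - 1)(v + 1) vanishes at v ∈ {-1, 1, 2}.
Local minima of P (where P''>0): P(-4)=-64, P(-1)=-37. Local minima of Q: Q(-1)=-57, Q(2)=24.
So the global minimum of h is P(-4) + Q(-1) + 5 = -64 − 57 + 5 = -116, attained at (-4, -1).

(-4, -1)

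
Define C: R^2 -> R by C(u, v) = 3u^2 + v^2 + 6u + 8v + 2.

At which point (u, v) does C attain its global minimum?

(-1, -4)

C(u,v) separates as P(u) + Q(v) + 2, so its minimum is min P + min Q + 2.
P'(u) = 6u + 6 vanishes at u ∈ {-1}; Q'(v) = 2v + 8 vanishes at v ∈ {-4}.
Local minima of P (where P''>0): P(-1)=-3. Local minima of Q: Q(-4)=-16.
So the global minimum of C is P(-1) + Q(-4) + 2 = -3 − 16 + 2 = -17, attained at (-1, -4).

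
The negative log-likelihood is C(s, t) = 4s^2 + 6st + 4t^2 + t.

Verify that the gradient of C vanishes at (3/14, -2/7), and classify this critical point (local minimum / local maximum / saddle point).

∇C = (8s + 6t, 6s + 8t + 1); substituting (3/14, -2/7) gives ∇C = (0, 0), so (3/14, -2/7) is indeed a critical point.
The Hessian of C is constant: H = [[8, 6], [6, 8]].
det(H) = 8·8 − 6² = 28.
det(H) > 0 and tr(H) = 16 > 0, so H is positive definite and the point is a local minimum.

local minimum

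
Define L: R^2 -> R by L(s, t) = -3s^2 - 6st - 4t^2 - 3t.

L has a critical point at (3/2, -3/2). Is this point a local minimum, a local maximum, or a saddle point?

local maximum

The Hessian of L is constant: H = [[-6, -6], [-6, -8]].
det(H) = (-6)·(-8) − (-6)² = 12.
det(H) > 0 and tr(H) = -14 < 0, so H is negative definite and the point is a local maximum.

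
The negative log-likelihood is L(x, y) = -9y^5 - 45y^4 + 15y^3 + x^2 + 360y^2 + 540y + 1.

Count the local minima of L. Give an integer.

L separates as a function of x plus a function of y, so ∇L=0 decouples.
∂L/∂x = 2x = 0 at x ∈ {0}; ∂L/∂y = -45(y - 2)(y + 1)(y + 2)(y + 3) = 0 at y ∈ {-3, -2, -1, 2}.
The Hessian is diagonal: diag(L_xx, L_yy). Second derivatives: L_xx(0)=2; L_yy(-3)=450, L_yy(-2)=-180, L_yy(-1)=270, L_yy(2)=-2700.
Local minima occur where both diagonal entries positive: (0, -3), (0, -1). Count: 2.

2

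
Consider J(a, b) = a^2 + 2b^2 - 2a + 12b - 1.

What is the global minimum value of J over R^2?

J(a,b) separates as P(a) + Q(b) − 1, so its minimum is min P + min Q − 1.
P'(a) = 2a - 2 vanishes at a ∈ {1}; Q'(b) = 4b + 12 vanishes at b ∈ {-3}.
Local minima of P (where P''>0): P(1)=-1. Local minima of Q: Q(-3)=-18.
So the global minimum of J is P(1) + Q(-3) − 1 = -1 − 18 − 1 = -20, attained at (1, -3).

-20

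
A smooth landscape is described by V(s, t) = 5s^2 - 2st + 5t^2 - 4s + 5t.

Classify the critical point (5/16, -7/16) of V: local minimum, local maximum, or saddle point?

The Hessian of V is constant: H = [[10, -2], [-2, 10]].
det(H) = 10·10 − (-2)² = 96.
det(H) > 0 and tr(H) = 20 > 0, so H is positive definite and the point is a local minimum.

local minimum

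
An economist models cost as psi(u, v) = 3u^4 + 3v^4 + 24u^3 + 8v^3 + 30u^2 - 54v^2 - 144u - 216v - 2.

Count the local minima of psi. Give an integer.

psi separates as a function of u plus a function of v, so ∇psi=0 decouples.
∂psi/∂u = 12(u - 1)(u + 3)(u + 4) = 0 at u ∈ {-4, -3, 1}; ∂psi/∂v = 12(v - 3)(v + 2)(v + 3) = 0 at v ∈ {-3, -2, 3}.
The Hessian is diagonal: diag(psi_uu, psi_vv). Second derivatives: psi_uu(-4)=60, psi_uu(-3)=-48, psi_uu(1)=240; psi_vv(-3)=72, psi_vv(-2)=-60, psi_vv(3)=360.
Local minima occur where both diagonal entries positive: (-4, -3), (-4, 3), (1, -3), (1, 3). Count: 4.

4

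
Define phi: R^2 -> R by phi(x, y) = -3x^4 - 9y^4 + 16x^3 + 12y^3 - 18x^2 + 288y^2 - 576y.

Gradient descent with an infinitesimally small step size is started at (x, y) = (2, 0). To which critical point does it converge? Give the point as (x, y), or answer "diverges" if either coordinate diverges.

phi is separable, so gradient descent decouples: x follows -∂phi/∂x, y follows -∂phi/∂y.
∂phi/∂x = -12x(x - 3)(x - 1); at x=2 this is 24, so x decreases.
∂phi/∂y = -36(y - 4)(y - 1)(y + 4); at y=0 this is -576, so y increases.
x converges to its nearest critical value 1 (a local min of the x-part); y converges to 1. The iterate converges to (1, 1).

(1, 1)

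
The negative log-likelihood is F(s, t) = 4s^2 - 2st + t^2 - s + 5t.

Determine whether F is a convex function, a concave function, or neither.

convex

F is quadratic, so its Hessian is the constant matrix H = [[8, -2], [-2, 2]].
det(H) = 12, tr(H) = 10.
det(H) > 0 and tr(H) > 0, so H is positive definite everywhere: convex.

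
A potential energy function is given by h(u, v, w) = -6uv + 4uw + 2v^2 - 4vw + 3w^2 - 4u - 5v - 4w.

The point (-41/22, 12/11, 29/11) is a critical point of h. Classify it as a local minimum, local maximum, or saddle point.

The Hessian is constant: H = [[0, -6, 4], [-6, 4, -4], [4, -4, 6]].
Leading principal minors: Δ₁ = 0, Δ₂ = -36, Δ₃ = -88.
The minors fit neither the all-positive nor the alternating-sign pattern, so H is indefinite: a saddle point.

saddle point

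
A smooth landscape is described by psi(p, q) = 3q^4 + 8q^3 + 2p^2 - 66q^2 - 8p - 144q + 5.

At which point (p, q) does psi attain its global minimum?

psi(p,q) separates as A(p) + B(q) + 5, so its minimum is min A + min B + 5.
A'(p) = 4p - 8 vanishes at p ∈ {2}; B'(q) = 12(q - 3)(q + 1)(q + 4) vanishes at q ∈ {-4, -1, 3}.
Local minima of A (where A''>0): A(2)=-8. Local minima of B: B(-4)=-224, B(3)=-567.
So the global minimum of psi is A(2) + B(3) + 5 = -8 − 567 + 5 = -570, attained at (2, 3).

(2, 3)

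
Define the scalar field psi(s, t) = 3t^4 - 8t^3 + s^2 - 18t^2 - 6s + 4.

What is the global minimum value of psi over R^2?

psi(s,t) separates as P(s) + Q(t) + 4, so its minimum is min P + min Q + 4.
P'(s) = 2s - 6 vanishes at s ∈ {3}; Q'(t) = 12t(t - 3)(t + 1) vanishes at t ∈ {-1, 0, 3}.
Local minima of P (where P''>0): P(3)=-9. Local minima of Q: Q(-1)=-7, Q(3)=-135.
So the global minimum of psi is P(3) + Q(3) + 4 = -9 − 135 + 4 = -140, attained at (3, 3).

-140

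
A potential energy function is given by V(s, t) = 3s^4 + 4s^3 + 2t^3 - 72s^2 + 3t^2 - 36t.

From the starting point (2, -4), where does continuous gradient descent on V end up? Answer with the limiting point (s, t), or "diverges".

diverges

V is separable, so gradient descent decouples: s follows -∂V/∂s, t follows -∂V/∂t.
∂V/∂s = 12s(s - 3)(s + 4); at s=2 this is -144, so s increases.
∂V/∂t = 6(t - 2)(t + 3); at t=-4 this is 36, so t decreases.
The t-coordinate has no critical point in that direction and runs off to infinity.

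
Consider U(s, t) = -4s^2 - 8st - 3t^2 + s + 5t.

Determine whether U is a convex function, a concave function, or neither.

neither

U is quadratic, so its Hessian is the constant matrix H = [[-8, -8], [-8, -6]].
det(H) = -16, tr(H) = -14.
det(H) < 0, so H is indefinite: neither convex nor concave.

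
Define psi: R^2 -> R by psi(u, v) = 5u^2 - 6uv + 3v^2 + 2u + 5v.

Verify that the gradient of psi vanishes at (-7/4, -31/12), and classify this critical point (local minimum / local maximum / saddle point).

local minimum

∇psi = (10u - 6v + 2, -6u + 6v + 5); substituting (-7/4, -31/12) gives ∇psi = (0, 0), so (-7/4, -31/12) is indeed a critical point.
The Hessian of psi is constant: H = [[10, -6], [-6, 6]].
det(H) = 10·6 − (-6)² = 24.
det(H) > 0 and tr(H) = 16 > 0, so H is positive definite and the point is a local minimum.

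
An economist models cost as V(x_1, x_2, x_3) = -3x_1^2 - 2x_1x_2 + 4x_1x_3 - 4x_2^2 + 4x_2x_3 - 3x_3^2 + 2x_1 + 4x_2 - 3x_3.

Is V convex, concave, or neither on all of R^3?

concave

V is quadratic, so its Hessian is the constant matrix H = [[-6, -2, 4], [-2, -8, 4], [4, 4, -6]].
Leading principal minors: -6, 44, -104.
Signs alternate −, +, − ⇒ H ≺ 0 ⇒ concave.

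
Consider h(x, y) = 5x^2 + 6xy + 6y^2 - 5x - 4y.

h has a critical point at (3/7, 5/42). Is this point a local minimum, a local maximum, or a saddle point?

local minimum

The Hessian of h is constant: H = [[10, 6], [6, 12]].
det(H) = 10·12 − 6² = 84.
det(H) > 0 and tr(H) = 22 > 0, so H is positive definite and the point is a local minimum.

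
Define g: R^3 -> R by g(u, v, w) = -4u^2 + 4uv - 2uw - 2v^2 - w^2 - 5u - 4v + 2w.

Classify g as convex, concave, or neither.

g is quadratic, so its Hessian is the constant matrix H = [[-8, 4, -2], [4, -4, 0], [-2, 0, -2]].
Leading principal minors: -8, 16, -16.
Signs alternate −, +, − ⇒ H ≺ 0 ⇒ concave.

concave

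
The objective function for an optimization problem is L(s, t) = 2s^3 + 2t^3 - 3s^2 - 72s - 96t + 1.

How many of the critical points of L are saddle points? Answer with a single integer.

L separates as a function of s plus a function of t, so ∇L=0 decouples.
∂L/∂s = 6(s - 4)(s + 3) = 0 at s ∈ {-3, 4}; ∂L/∂t = 6(t - 4)(t + 4) = 0 at t ∈ {-4, 4}.
The Hessian is diagonal: diag(L_ss, L_tt). Second derivatives: L_ss(-3)=-42, L_ss(4)=42; L_tt(-4)=-48, L_tt(4)=48.
Saddle points occur where the two diagonal entries have opposite signs: (-3, 4), (4, -4). Count: 2.

2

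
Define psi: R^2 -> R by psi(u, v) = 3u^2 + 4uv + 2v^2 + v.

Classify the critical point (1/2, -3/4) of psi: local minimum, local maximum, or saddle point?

local minimum

The Hessian of psi is constant: H = [[6, 4], [4, 4]].
det(H) = 6·4 − 4² = 8.
det(H) > 0 and tr(H) = 10 > 0, so H is positive definite and the point is a local minimum.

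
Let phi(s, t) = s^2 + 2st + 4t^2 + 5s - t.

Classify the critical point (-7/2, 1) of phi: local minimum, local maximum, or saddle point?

The Hessian of phi is constant: H = [[2, 2], [2, 8]].
det(H) = 2·8 − 2² = 12.
det(H) > 0 and tr(H) = 10 > 0, so H is positive definite and the point is a local minimum.

local minimum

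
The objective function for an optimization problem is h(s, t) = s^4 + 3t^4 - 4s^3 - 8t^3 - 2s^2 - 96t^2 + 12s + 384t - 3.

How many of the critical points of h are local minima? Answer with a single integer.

h separates as a function of s plus a function of t, so ∇h=0 decouples.
∂h/∂s = 4(s - 3)(s - 1)(s + 1) = 0 at s ∈ {-1, 1, 3}; ∂h/∂t = 12(t - 4)(t - 2)(t + 4) = 0 at t ∈ {-4, 2, 4}.
The Hessian is diagonal: diag(h_ss, h_tt). Second derivatives: h_ss(-1)=32, h_ss(1)=-16, h_ss(3)=32; h_tt(-4)=576, h_tt(2)=-144, h_tt(4)=192.
Local minima occur where both diagonal entries positive: (-1, -4), (-1, 4), (3, -4), (3, 4). Count: 4.

4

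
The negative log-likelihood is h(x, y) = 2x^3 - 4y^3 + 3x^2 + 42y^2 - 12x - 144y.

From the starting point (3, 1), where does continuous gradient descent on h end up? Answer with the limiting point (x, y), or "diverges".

h is separable, so gradient descent decouples: x follows -∂h/∂x, y follows -∂h/∂y.
∂h/∂x = 6(x - 1)(x + 2); at x=3 this is 60, so x decreases.
∂h/∂y = -12(y - 4)(y - 3); at y=1 this is -72, so y increases.
x converges to its nearest critical value 1 (a local min of the x-part); y converges to 3. The iterate converges to (1, 3).

(1, 3)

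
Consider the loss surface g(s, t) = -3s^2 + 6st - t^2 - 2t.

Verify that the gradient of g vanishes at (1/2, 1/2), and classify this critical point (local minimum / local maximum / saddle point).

saddle point

∇g = (-6s + 6t, 6s - 2t - 2); substituting (1/2, 1/2) gives ∇g = (0, 0), so (1/2, 1/2) is indeed a critical point.
The Hessian of g is constant: H = [[-6, 6], [6, -2]].
det(H) = (-6)·(-2) − 6² = -24.
Since det(H) < 0, H is indefinite and the critical point is a saddle point.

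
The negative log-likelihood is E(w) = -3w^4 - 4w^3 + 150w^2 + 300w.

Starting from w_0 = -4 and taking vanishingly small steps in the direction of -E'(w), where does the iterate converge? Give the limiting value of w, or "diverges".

-1

E'(w) = -12(w - 5)(w + 1)(w + 5), so E'(-4) = -324.
Gradient descent moves in the -E' direction, i.e. w is increasing.
The nearest critical point in that direction is w = -1, where E'' = 288 > 0 (a local minimum). The iterate converges there.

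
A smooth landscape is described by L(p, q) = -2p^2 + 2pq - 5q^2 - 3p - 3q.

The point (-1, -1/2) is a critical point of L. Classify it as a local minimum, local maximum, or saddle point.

The Hessian of L is constant: H = [[-4, 2], [2, -10]].
det(H) = (-4)·(-10) − 2² = 36.
det(H) > 0 and tr(H) = -14 < 0, so H is negative definite and the point is a local maximum.

local maximum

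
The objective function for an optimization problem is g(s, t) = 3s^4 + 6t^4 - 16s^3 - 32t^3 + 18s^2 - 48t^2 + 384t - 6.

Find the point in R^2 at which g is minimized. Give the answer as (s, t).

(3, -2)

g(s,t) separates as P(s) + Q(t) − 6, so its minimum is min P + min Q − 6.
P'(s) = 12s(s - 3)(s - 1) vanishes at s ∈ {0, 1, 3}; Q'(t) = 24(t - 4)(t - 2)(t + 2) vanishes at t ∈ {-2, 2, 4}.
Local minima of P (where P''>0): P(0)=0, P(3)=-27. Local minima of Q: Q(-2)=-608, Q(4)=256.
So the global minimum of g is P(3) + Q(-2) − 6 = -27 − 608 − 6 = -641, attained at (3, -2).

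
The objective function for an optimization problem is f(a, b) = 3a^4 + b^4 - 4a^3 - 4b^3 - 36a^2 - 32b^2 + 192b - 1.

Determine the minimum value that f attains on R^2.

f(a,b) separates as P(a) + Q(b) − 1, so its minimum is min P + min Q − 1.
P'(a) = 12a(a - 3)(a + 2) vanishes at a ∈ {-2, 0, 3}; Q'(b) = 4(b - 4)(b - 3)(b + 4) vanishes at b ∈ {-4, 3, 4}.
Local minima of P (where P''>0): P(-2)=-64, P(3)=-189. Local minima of Q: Q(-4)=-768, Q(4)=256.
So the global minimum of f is P(3) + Q(-4) − 1 = -189 − 768 − 1 = -958, attained at (3, -4).

-958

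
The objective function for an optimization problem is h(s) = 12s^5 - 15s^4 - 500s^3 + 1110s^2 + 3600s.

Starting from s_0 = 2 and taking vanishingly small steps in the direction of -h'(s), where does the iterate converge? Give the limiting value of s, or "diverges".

h'(s) = 60(s - 4)(s - 3)(s + 1)(s + 5), so h'(2) = 2520.
Gradient descent moves in the -h' direction, i.e. s is decreasing.
The nearest critical point in that direction is s = -1, where h'' = 4800 > 0 (a local minimum). The iterate converges there.

-1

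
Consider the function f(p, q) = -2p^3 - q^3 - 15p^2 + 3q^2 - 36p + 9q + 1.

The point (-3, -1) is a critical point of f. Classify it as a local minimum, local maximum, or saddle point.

local minimum

The mixed partial ∂²f/∂p∂q is 0, so the Hessian at any point is diag(f_pp, f_qq) = diag(-6(2p + 5), 6(-q + 1)).
At (-3, -1): H = diag(6, 12).
Both eigenvalues are positive, so H is positive definite: a local minimum.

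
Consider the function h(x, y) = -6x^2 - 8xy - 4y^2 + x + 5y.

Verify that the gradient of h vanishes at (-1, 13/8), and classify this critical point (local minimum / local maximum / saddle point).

∇h = (-12x - 8y + 1, -8x - 8y + 5); substituting (-1, 13/8) gives ∇h = (0, 0), so (-1, 13/8) is indeed a critical point.
The Hessian of h is constant: H = [[-12, -8], [-8, -8]].
det(H) = (-12)·(-8) − (-8)² = 32.
det(H) > 0 and tr(H) = -20 < 0, so H is negative definite and the point is a local maximum.

local maximum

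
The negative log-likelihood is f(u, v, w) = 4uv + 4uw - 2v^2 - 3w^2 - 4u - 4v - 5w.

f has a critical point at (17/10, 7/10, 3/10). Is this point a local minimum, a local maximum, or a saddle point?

The Hessian is constant: H = [[0, 4, 4], [4, -4, 0], [4, 0, -6]].
Leading principal minors: Δ₁ = 0, Δ₂ = -16, Δ₃ = 160.
The minors fit neither the all-positive nor the alternating-sign pattern, so H is indefinite: a saddle point.

saddle point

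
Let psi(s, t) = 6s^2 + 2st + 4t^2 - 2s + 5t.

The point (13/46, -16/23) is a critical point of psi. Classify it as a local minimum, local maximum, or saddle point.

local minimum

The Hessian of psi is constant: H = [[12, 2], [2, 8]].
det(H) = 12·8 − 2² = 92.
det(H) > 0 and tr(H) = 20 > 0, so H is positive definite and the point is a local minimum.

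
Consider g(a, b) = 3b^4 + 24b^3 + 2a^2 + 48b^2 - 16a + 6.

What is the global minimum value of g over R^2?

g(a,b) separates as P(a) + Q(b) + 6, so its minimum is min P + min Q + 6.
P'(a) = 4a - 16 vanishes at a ∈ {4}; Q'(b) = 12b(b + 2)(b + 4) vanishes at b ∈ {-4, -2, 0}.
Local minima of P (where P''>0): P(4)=-32. Local minima of Q: Q(-4)=0, Q(0)=0.
So the global minimum of g is P(4) + Q(-4) + 6 = -32 + 0 + 6 = -26, attained at (4, -4).

-26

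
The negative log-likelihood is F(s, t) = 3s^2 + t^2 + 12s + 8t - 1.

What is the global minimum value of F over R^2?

-29

F(s,t) separates as P(s) + Q(t) − 1, so its minimum is min P + min Q − 1.
P'(s) = 6s + 12 vanishes at s ∈ {-2}; Q'(t) = 2(t + 4) vanishes at t ∈ {-4}.
Local minima of P (where P''>0): P(-2)=-12. Local minima of Q: Q(-4)=-16.
So the global minimum of F is P(-2) + Q(-4) − 1 = -12 − 16 − 1 = -29, attained at (-2, -4).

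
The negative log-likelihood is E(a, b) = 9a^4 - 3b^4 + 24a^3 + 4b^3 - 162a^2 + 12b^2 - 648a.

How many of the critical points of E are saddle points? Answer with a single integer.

5

E separates as a function of a plus a function of b, so ∇E=0 decouples.
∂E/∂a = 36(a - 3)(a + 2)(a + 3) = 0 at a ∈ {-3, -2, 3}; ∂E/∂b = -12b(b - 2)(b + 1) = 0 at b ∈ {-1, 0, 2}.
The Hessian is diagonal: diag(E_aa, E_bb). Second derivatives: E_aa(-3)=216, E_aa(-2)=-180, E_aa(3)=1080; E_bb(-1)=-36, E_bb(0)=24, E_bb(2)=-72.
Saddle points occur where the two diagonal entries have opposite signs: (-3, -1), (-3, 2), (-2, 0), (3, -1), (3, 2). Count: 5.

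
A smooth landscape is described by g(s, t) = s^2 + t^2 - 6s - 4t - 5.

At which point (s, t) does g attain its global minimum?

(3, 2)

g(s,t) separates as P(s) + Q(t) − 5, so its minimum is min P + min Q − 5.
P'(s) = 2s - 6 vanishes at s ∈ {3}; Q'(t) = 2(t - 2) vanishes at t ∈ {2}.
Local minima of P (where P''>0): P(3)=-9. Local minima of Q: Q(2)=-4.
So the global minimum of g is P(3) + Q(2) − 5 = -9 − 4 − 5 = -18, attained at (3, 2).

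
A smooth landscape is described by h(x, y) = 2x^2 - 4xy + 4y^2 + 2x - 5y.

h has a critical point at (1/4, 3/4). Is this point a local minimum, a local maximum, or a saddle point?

The Hessian of h is constant: H = [[4, -4], [-4, 8]].
det(H) = 4·8 − (-4)² = 16.
det(H) > 0 and tr(H) = 12 > 0, so H is positive definite and the point is a local minimum.

local minimum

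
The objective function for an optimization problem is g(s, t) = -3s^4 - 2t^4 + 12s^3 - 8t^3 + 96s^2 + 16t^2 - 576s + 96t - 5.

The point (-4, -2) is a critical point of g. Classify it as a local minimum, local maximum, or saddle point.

The mixed partial ∂²g/∂s∂t is 0, so the Hessian at any point is diag(g_ss, g_tt) = diag(12(-3s^2 + 6s + 16), 8(-3t^2 - 6t + 4)).
At (-4, -2): H = diag(-672, 32).
The eigenvalues have opposite signs, so H is indefinite: a saddle point.

saddle point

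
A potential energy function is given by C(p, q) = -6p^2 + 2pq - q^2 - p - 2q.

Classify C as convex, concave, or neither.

concave

C is quadratic, so its Hessian is the constant matrix H = [[-12, 2], [2, -2]].
det(H) = 20, tr(H) = -14.
det(H) > 0 and tr(H) < 0, so H is negative definite everywhere: concave.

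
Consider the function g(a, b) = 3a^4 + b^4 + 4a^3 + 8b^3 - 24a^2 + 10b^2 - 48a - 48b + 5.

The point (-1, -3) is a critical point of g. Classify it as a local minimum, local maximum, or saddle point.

The mixed partial ∂²g/∂a∂b is 0, so the Hessian at any point is diag(g_aa, g_bb) = diag(12(3a^2 + 2a - 4), 4(3b^2 + 12b + 5)).
At (-1, -3): H = diag(-36, -16).
Both eigenvalues are negative, so H is negative definite: a local maximum.

local maximum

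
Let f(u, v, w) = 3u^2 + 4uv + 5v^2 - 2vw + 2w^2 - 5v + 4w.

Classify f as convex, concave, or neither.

convex

f is quadratic, so its Hessian is the constant matrix H = [[6, 4, 0], [4, 10, -2], [0, -2, 4]].
Leading principal minors: 6, 44, 152.
All positive ⇒ H ≻ 0 ⇒ convex.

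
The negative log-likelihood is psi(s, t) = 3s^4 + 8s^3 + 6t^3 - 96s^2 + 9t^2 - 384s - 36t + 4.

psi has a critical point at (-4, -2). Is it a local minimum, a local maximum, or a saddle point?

saddle point

The mixed partial ∂²psi/∂s∂t is 0, so the Hessian at any point is diag(psi_ss, psi_tt) = diag(12(3s^2 + 4s - 16), 18(2t + 1)).
At (-4, -2): H = diag(192, -54).
The eigenvalues have opposite signs, so H is indefinite: a saddle point.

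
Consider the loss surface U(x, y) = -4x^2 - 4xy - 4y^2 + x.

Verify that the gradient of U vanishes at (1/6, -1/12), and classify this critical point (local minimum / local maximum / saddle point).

local maximum

∇U = (-8x - 4y + 1, -4x - 8y); substituting (1/6, -1/12) gives ∇U = (0, 0), so (1/6, -1/12) is indeed a critical point.
The Hessian of U is constant: H = [[-8, -4], [-4, -8]].
det(H) = (-8)·(-8) − (-4)² = 48.
det(H) > 0 and tr(H) = -16 < 0, so H is negative definite and the point is a local maximum.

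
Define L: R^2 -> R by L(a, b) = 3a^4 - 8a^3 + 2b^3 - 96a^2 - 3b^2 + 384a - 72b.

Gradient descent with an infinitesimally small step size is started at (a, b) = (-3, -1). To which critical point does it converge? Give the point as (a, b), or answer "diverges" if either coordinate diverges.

L is separable, so gradient descent decouples: a follows -∂L/∂a, b follows -∂L/∂b.
∂L/∂a = 12(a - 4)(a - 2)(a + 4); at a=-3 this is 420, so a decreases.
∂L/∂b = 6(b - 4)(b + 3); at b=-1 this is -60, so b increases.
a converges to its nearest critical value -4 (a local min of the a-part); b converges to 4. The iterate converges to (-4, 4).

(-4, 4)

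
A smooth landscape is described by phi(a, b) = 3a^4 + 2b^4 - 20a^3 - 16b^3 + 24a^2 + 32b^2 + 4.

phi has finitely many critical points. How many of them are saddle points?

4

phi separates as a function of a plus a function of b, so ∇phi=0 decouples.
∂phi/∂a = 12a(a - 4)(a - 1) = 0 at a ∈ {0, 1, 4}; ∂phi/∂b = 8b(b - 4)(b - 2) = 0 at b ∈ {0, 2, 4}.
The Hessian is diagonal: diag(phi_aa, phi_bb). Second derivatives: phi_aa(0)=48, phi_aa(1)=-36, phi_aa(4)=144; phi_bb(0)=64, phi_bb(2)=-32, phi_bb(4)=64.
Saddle points occur where the two diagonal entries have opposite signs: (0, 2), (1, 0), (1, 4), (4, 2). Count: 4.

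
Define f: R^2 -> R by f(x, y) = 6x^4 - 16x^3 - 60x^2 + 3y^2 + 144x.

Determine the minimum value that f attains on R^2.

-304

f(x,y) separates as P(x) + Q(y), so its minimum is min P + min Q.
P'(x) = 24(x - 3)(x - 1)(x + 2) vanishes at x ∈ {-2, 1, 3}; Q'(y) = 6y vanishes at y ∈ {0}.
Local minima of P (where P''>0): P(-2)=-304, P(3)=-54. Local minima of Q: Q(0)=0.
So the global minimum of f is P(-2) + Q(0) = -304 + 0 = -304, attained at (-2, 0).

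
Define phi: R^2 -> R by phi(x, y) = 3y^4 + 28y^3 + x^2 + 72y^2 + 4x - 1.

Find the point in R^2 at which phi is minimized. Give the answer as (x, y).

(-2, 0)

phi(x,y) separates as P(x) + Q(y) − 1, so its minimum is min P + min Q − 1.
P'(x) = 2x + 4 vanishes at x ∈ {-2}; Q'(y) = 12y(y + 3)(y + 4) vanishes at y ∈ {-4, -3, 0}.
Local minima of P (where P''>0): P(-2)=-4. Local minima of Q: Q(-4)=128, Q(0)=0.
So the global minimum of phi is P(-2) + Q(0) − 1 = -4 + 0 − 1 = -5, attained at (-2, 0).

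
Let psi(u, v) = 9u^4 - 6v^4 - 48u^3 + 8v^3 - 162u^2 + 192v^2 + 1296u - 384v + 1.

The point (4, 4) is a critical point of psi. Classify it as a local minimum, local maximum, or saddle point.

saddle point

The mixed partial ∂²psi/∂u∂v is 0, so the Hessian at any point is diag(psi_uu, psi_vv) = diag(36(3u^2 - 8u - 9), 24(-3v^2 + 2v + 16)).
At (4, 4): H = diag(252, -576).
The eigenvalues have opposite signs, so H is indefinite: a saddle point.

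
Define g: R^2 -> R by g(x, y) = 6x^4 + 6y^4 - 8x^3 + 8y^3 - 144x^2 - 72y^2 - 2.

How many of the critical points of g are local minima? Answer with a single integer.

4

g separates as a function of x plus a function of y, so ∇g=0 decouples.
∂g/∂x = 24x(x - 4)(x + 3) = 0 at x ∈ {-3, 0, 4}; ∂g/∂y = 24y(y - 2)(y + 3) = 0 at y ∈ {-3, 0, 2}.
The Hessian is diagonal: diag(g_xx, g_yy). Second derivatives: g_xx(-3)=504, g_xx(0)=-288, g_xx(4)=672; g_yy(-3)=360, g_yy(0)=-144, g_yy(2)=240.
Local minima occur where both diagonal entries positive: (-3, -3), (-3, 2), (4, -3), (4, 2). Count: 4.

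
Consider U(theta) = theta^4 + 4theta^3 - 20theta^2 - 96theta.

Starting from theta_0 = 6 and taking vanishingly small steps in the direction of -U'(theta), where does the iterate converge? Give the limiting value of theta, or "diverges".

3

U'(theta) = 4(theta - 3)(theta + 2)(theta + 4), so U'(6) = 960.
Gradient descent moves in the -U' direction, i.e. theta is decreasing.
The nearest critical point in that direction is theta = 3, where U'' = 140 > 0 (a local minimum). The iterate converges there.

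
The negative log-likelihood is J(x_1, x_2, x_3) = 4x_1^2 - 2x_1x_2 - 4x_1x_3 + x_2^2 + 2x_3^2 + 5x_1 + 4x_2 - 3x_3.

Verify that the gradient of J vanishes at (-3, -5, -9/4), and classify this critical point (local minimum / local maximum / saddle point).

local minimum

∇J = (8x_1 - 2x_2 - 4x_3 + 5, -2x_1 + 2x_2 + 4, -4x_1 + 4x_3 - 3); substituting (-3, -5, -9/4) gives ∇J = (0, 0, 0), so (-3, -5, -9/4) is indeed a critical point.
The Hessian is constant: H = [[8, -2, -4], [-2, 2, 0], [-4, 0, 4]].
Leading principal minors: Δ₁ = 8, Δ₂ = 12, Δ₃ = 16.
All leading minors are positive, so H is positive definite: a local minimum.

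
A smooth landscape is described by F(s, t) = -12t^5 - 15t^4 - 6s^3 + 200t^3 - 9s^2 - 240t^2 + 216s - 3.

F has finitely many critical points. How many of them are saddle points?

F separates as a function of s plus a function of t, so ∇F=0 decouples.
∂F/∂s = -18(s - 3)(s + 4) = 0 at s ∈ {-4, 3}; ∂F/∂t = -60t(t - 2)(t - 1)(t + 4) = 0 at t ∈ {-4, 0, 1, 2}.
The Hessian is diagonal: diag(F_ss, F_tt). Second derivatives: F_ss(-4)=126, F_ss(3)=-126; F_tt(-4)=7200, F_tt(0)=-480, F_tt(1)=300, F_tt(2)=-720.
Saddle points occur where the two diagonal entries have opposite signs: (-4, 0), (-4, 2), (3, -4), (3, 1). Count: 4.

4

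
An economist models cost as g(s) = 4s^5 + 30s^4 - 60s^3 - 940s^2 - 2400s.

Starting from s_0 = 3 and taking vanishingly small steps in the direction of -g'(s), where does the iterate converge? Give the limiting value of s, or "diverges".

g'(s) = 20(s - 4)(s + 2)(s + 3)(s + 5), so g'(3) = -4800.
Gradient descent moves in the -g' direction, i.e. s is increasing.
The nearest critical point in that direction is s = 4, where g'' = 7560 > 0 (a local minimum). The iterate converges there.

4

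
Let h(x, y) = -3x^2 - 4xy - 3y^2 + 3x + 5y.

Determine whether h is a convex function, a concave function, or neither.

concave

h is quadratic, so its Hessian is the constant matrix H = [[-6, -4], [-4, -6]].
det(H) = 20, tr(H) = -12.
det(H) > 0 and tr(H) < 0, so H is negative definite everywhere: concave.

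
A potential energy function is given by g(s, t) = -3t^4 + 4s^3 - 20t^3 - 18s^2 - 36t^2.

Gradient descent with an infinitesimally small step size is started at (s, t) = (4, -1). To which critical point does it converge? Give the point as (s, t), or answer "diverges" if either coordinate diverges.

g is separable, so gradient descent decouples: s follows -∂g/∂s, t follows -∂g/∂t.
∂g/∂s = 12s(s - 3); at s=4 this is 48, so s decreases.
∂g/∂t = -12t(t + 2)(t + 3); at t=-1 this is 24, so t decreases.
s converges to its nearest critical value 3 (a local min of the s-part); t converges to -2. The iterate converges to (3, -2).

(3, -2)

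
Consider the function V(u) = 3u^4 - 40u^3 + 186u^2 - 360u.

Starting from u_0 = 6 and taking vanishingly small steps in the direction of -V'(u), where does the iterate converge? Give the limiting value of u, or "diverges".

V'(u) = 12(u - 5)(u - 3)(u - 2), so V'(6) = 144.
Gradient descent moves in the -V' direction, i.e. u is decreasing.
The nearest critical point in that direction is u = 5, where V'' = 72 > 0 (a local minimum). The iterate converges there.

5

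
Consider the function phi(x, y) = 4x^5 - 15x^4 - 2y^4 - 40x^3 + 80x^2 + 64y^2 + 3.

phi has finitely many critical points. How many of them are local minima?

2

phi separates as a function of x plus a function of y, so ∇phi=0 decouples.
∂phi/∂x = 20x(x - 4)(x - 1)(x + 2) = 0 at x ∈ {-2, 0, 1, 4}; ∂phi/∂y = -8y(y - 4)(y + 4) = 0 at y ∈ {-4, 0, 4}.
The Hessian is diagonal: diag(phi_xx, phi_yy). Second derivatives: phi_xx(-2)=-720, phi_xx(0)=160, phi_xx(1)=-180, phi_xx(4)=1440; phi_yy(-4)=-256, phi_yy(0)=128, phi_yy(4)=-256.
Local minima occur where both diagonal entries positive: (0, 0), (4, 0). Count: 2.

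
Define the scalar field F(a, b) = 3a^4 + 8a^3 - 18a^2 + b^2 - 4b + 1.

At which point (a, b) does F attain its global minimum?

F(a,b) separates as P(a) + Q(b) + 1, so its minimum is min P + min Q + 1.
P'(a) = 12a(a - 1)(a + 3) vanishes at a ∈ {-3, 0, 1}; Q'(b) = 2b - 4 vanishes at b ∈ {2}.
Local minima of P (where P''>0): P(-3)=-135, P(1)=-7. Local minima of Q: Q(2)=-4.
So the global minimum of F is P(-3) + Q(2) + 1 = -135 − 4 + 1 = -138, attained at (-3, 2).

(-3, 2)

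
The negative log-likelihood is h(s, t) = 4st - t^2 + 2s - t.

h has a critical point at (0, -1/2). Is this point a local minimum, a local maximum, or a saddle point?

The Hessian of h is constant: H = [[0, 4], [4, -2]].
det(H) = 0·(-2) − 4² = -16.
Since det(H) < 0, H is indefinite and the critical point is a saddle point.

saddle point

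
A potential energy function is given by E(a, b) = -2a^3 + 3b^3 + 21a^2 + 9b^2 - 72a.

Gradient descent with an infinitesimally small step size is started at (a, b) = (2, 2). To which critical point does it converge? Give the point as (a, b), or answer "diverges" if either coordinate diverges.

E is separable, so gradient descent decouples: a follows -∂E/∂a, b follows -∂E/∂b.
∂E/∂a = -6(a - 4)(a - 3); at a=2 this is -12, so a increases.
∂E/∂b = 9b(b + 2); at b=2 this is 72, so b decreases.
a converges to its nearest critical value 3 (a local min of the a-part); b converges to 0. The iterate converges to (3, 0).

(3, 0)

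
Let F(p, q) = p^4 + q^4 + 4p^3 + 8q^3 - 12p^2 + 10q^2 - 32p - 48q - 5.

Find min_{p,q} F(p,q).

-98

F(p,q) separates as A(p) + B(q) − 5, so its minimum is min A + min B − 5.
A'(p) = 4(p - 2)(p + 1)(p + 4) vanishes at p ∈ {-4, -1, 2}; B'(q) = 4(q - 1)(q + 3)(q + 4) vanishes at q ∈ {-4, -3, 1}.
Local minima of A (where A''>0): A(-4)=-64, A(2)=-64. Local minima of B: B(-4)=96, B(1)=-29.
So the global minimum of F is A(-4) + B(1) − 5 = -64 − 29 − 5 = -98, attained at (-4, 1).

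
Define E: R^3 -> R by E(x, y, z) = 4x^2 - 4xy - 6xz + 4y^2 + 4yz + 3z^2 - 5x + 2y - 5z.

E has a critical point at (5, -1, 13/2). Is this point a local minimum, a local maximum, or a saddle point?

local minimum

The Hessian is constant: H = [[8, -4, -6], [-4, 8, 4], [-6, 4, 6]].
Leading principal minors: Δ₁ = 8, Δ₂ = 48, Δ₃ = 64.
All leading minors are positive, so H is positive definite: a local minimum.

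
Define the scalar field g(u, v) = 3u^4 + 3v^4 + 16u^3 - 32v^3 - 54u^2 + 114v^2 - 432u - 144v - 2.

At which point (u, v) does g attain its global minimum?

g(u,v) separates as P(u) + Q(v) − 2, so its minimum is min P + min Q − 2.
P'(u) = 12(u - 3)(u + 3)(u + 4) vanishes at u ∈ {-4, -3, 3}; Q'(v) = 12(v - 4)(v - 3)(v - 1) vanishes at v ∈ {1, 3, 4}.
Local minima of P (where P''>0): P(-4)=608, P(3)=-1107. Local minima of Q: Q(1)=-59, Q(4)=-32.
So the global minimum of g is P(3) + Q(1) − 2 = -1107 − 59 − 2 = -1168, attained at (3, 1).

(3, 1)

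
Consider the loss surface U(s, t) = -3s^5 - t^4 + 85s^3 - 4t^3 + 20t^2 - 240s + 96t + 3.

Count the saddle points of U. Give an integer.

U separates as a function of s plus a function of t, so ∇U=0 decouples.
∂U/∂s = -15(s - 4)(s - 1)(s + 1)(s + 4) = 0 at s ∈ {-4, -1, 1, 4}; ∂U/∂t = -4(t - 3)(t + 2)(t + 4) = 0 at t ∈ {-4, -2, 3}.
The Hessian is diagonal: diag(U_ss, U_tt). Second derivatives: U_ss(-4)=1800, U_ss(-1)=-450, U_ss(1)=450, U_ss(4)=-1800; U_tt(-4)=-56, U_tt(-2)=40, U_tt(3)=-140.
Saddle points occur where the two diagonal entries have opposite signs: (-4, -4), (-4, 3), (-1, -2), (1, -4), (1, 3), (4, -2). Count: 6.

6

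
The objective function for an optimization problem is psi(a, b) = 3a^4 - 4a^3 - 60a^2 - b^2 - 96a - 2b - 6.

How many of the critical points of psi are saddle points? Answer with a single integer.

psi separates as a function of a plus a function of b, so ∇psi=0 decouples.
∂psi/∂a = 12(a - 4)(a + 1)(a + 2) = 0 at a ∈ {-2, -1, 4}; ∂psi/∂b = -2(b + 1) = 0 at b ∈ {-1}.
The Hessian is diagonal: diag(psi_aa, psi_bb). Second derivatives: psi_aa(-2)=72, psi_aa(-1)=-60, psi_aa(4)=360; psi_bb(-1)=-2.
Saddle points occur where the two diagonal entries have opposite signs: (-2, -1), (4, -1). Count: 2.

2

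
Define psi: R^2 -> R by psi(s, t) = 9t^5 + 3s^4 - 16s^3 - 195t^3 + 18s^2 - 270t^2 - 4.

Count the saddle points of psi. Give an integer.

6

psi separates as a function of s plus a function of t, so ∇psi=0 decouples.
∂psi/∂s = 12s(s - 3)(s - 1) = 0 at s ∈ {0, 1, 3}; ∂psi/∂t = 45t(t - 4)(t + 1)(t + 3) = 0 at t ∈ {-3, -1, 0, 4}.
The Hessian is diagonal: diag(psi_ss, psi_tt). Second derivatives: psi_ss(0)=36, psi_ss(1)=-24, psi_ss(3)=72; psi_tt(-3)=-1890, psi_tt(-1)=450, psi_tt(0)=-540, psi_tt(4)=6300.
Saddle points occur where the two diagonal entries have opposite signs: (0, -3), (0, 0), (1, -1), (1, 4), (3, -3), (3, 0). Count: 6.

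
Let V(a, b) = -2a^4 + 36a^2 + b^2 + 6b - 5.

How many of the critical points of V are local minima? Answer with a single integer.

1

V separates as a function of a plus a function of b, so ∇V=0 decouples.
∂V/∂a = -8a(a - 3)(a + 3) = 0 at a ∈ {-3, 0, 3}; ∂V/∂b = 2(b + 3) = 0 at b ∈ {-3}.
The Hessian is diagonal: diag(V_aa, V_bb). Second derivatives: V_aa(-3)=-144, V_aa(0)=72, V_aa(3)=-144; V_bb(-3)=2.
Local minima occur where both diagonal entries positive: (0, -3). Count: 1.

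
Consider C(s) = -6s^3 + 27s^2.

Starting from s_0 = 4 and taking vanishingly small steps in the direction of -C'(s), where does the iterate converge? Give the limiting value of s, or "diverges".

C'(s) = -18s(s - 3), so C'(4) = -72.
Gradient descent moves in the -C' direction, i.e. s is increasing.
There is no critical point above s=4, and C' keeps the same sign, so the iterate runs off to +∞.

diverges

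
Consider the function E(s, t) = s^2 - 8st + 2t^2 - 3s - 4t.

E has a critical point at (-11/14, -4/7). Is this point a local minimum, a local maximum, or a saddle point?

The Hessian of E is constant: H = [[2, -8], [-8, 4]].
det(H) = 2·4 − (-8)² = -56.
Since det(H) < 0, H is indefinite and the critical point is a saddle point.

saddle point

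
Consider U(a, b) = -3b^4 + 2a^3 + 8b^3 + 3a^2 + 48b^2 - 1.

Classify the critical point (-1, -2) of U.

local maximum

The mixed partial ∂²U/∂a∂b is 0, so the Hessian at any point is diag(U_aa, U_bb) = diag(6(2a + 1), 12(-3b^2 + 4b + 8)).
At (-1, -2): H = diag(-6, -144).
Both eigenvalues are negative, so H is negative definite: a local maximum.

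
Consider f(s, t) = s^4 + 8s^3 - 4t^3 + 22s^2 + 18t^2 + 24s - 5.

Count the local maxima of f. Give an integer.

f separates as a function of s plus a function of t, so ∇f=0 decouples.
∂f/∂s = 4(s + 1)(s + 2)(s + 3) = 0 at s ∈ {-3, -2, -1}; ∂f/∂t = -12t(t - 3) = 0 at t ∈ {0, 3}.
The Hessian is diagonal: diag(f_ss, f_tt). Second derivatives: f_ss(-3)=8, f_ss(-2)=-4, f_ss(-1)=8; f_tt(0)=36, f_tt(3)=-36.
Local maxima occur where both diagonal entries negative: (-2, 3). Count: 1.

1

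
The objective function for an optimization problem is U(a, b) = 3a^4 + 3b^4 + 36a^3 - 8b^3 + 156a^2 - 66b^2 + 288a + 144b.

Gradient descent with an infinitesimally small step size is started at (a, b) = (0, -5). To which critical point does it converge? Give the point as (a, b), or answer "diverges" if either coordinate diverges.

(-2, -3)

U is separable, so gradient descent decouples: a follows -∂U/∂a, b follows -∂U/∂b.
∂U/∂a = 12(a + 2)(a + 3)(a + 4); at a=0 this is 288, so a decreases.
∂U/∂b = 12(b - 4)(b - 1)(b + 3); at b=-5 this is -1296, so b increases.
a converges to its nearest critical value -2 (a local min of the a-part); b converges to -3. The iterate converges to (-2, -3).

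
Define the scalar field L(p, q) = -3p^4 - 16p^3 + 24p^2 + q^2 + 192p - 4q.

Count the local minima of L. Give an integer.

1

L separates as a function of p plus a function of q, so ∇L=0 decouples.
∂L/∂p = -12(p - 2)(p + 2)(p + 4) = 0 at p ∈ {-4, -2, 2}; ∂L/∂q = 2(q - 2) = 0 at q ∈ {2}.
The Hessian is diagonal: diag(L_pp, L_qq). Second derivatives: L_pp(-4)=-144, L_pp(-2)=96, L_pp(2)=-288; L_qq(2)=2.
Local minima occur where both diagonal entries positive: (-2, 2). Count: 1.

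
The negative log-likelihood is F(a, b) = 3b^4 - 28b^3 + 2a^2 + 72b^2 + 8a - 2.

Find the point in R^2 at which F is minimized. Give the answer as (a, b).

(-2, 0)

F(a,b) separates as P(a) + Q(b) − 2, so its minimum is min P + min Q − 2.
P'(a) = 4a + 8 vanishes at a ∈ {-2}; Q'(b) = 12b(b - 4)(b - 3) vanishes at b ∈ {0, 3, 4}.
Local minima of P (where P''>0): P(-2)=-8. Local minima of Q: Q(0)=0, Q(4)=128.
So the global minimum of F is P(-2) + Q(0) − 2 = -8 + 0 − 2 = -10, attained at (-2, 0).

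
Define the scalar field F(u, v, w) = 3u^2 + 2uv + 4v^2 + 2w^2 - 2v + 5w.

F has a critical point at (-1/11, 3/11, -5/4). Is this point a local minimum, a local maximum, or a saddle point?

local minimum

The Hessian is constant: H = [[6, 2, 0], [2, 8, 0], [0, 0, 4]].
Leading principal minors: Δ₁ = 6, Δ₂ = 44, Δ₃ = 176.
All leading minors are positive, so H is positive definite: a local minimum.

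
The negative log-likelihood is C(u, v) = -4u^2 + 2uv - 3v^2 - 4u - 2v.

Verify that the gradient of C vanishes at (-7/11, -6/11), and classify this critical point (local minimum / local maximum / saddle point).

local maximum

∇C = (-8u + 2v - 4, 2u - 6v - 2); substituting (-7/11, -6/11) gives ∇C = (0, 0), so (-7/11, -6/11) is indeed a critical point.
The Hessian of C is constant: H = [[-8, 2], [2, -6]].
det(H) = (-8)·(-6) − 2² = 44.
det(H) > 0 and tr(H) = -14 < 0, so H is negative definite and the point is a local maximum.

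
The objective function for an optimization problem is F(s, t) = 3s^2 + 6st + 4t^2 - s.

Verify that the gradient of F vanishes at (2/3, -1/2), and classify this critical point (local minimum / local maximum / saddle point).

local minimum

∇F = (6s + 6t - 1, 6s + 8t); substituting (2/3, -1/2) gives ∇F = (0, 0), so (2/3, -1/2) is indeed a critical point.
The Hessian of F is constant: H = [[6, 6], [6, 8]].
det(H) = 6·8 − 6² = 12.
det(H) > 0 and tr(H) = 14 > 0, so H is positive definite and the point is a local minimum.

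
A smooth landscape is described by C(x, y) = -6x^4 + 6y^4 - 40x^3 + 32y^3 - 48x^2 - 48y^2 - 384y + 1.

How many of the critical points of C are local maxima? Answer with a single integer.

C separates as a function of x plus a function of y, so ∇C=0 decouples.
∂C/∂x = -24x(x + 1)(x + 4) = 0 at x ∈ {-4, -1, 0}; ∂C/∂y = 24(y - 2)(y + 2)(y + 4) = 0 at y ∈ {-4, -2, 2}.
The Hessian is diagonal: diag(C_xx, C_yy). Second derivatives: C_xx(-4)=-288, C_xx(-1)=72, C_xx(0)=-96; C_yy(-4)=288, C_yy(-2)=-192, C_yy(2)=576.
Local maxima occur where both diagonal entries negative: (-4, -2), (0, -2). Count: 2.

2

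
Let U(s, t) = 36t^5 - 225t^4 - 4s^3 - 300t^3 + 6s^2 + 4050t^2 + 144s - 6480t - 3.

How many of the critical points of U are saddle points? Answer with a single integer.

U separates as a function of s plus a function of t, so ∇U=0 decouples.
∂U/∂s = -12(s - 4)(s + 3) = 0 at s ∈ {-3, 4}; ∂U/∂t = 180(t - 4)(t - 3)(t - 1)(t + 3) = 0 at t ∈ {-3, 1, 3, 4}.
The Hessian is diagonal: diag(U_ss, U_tt). Second derivatives: U_ss(-3)=84, U_ss(4)=-84; U_tt(-3)=-30240, U_tt(1)=4320, U_tt(3)=-2160, U_tt(4)=3780.
Saddle points occur where the two diagonal entries have opposite signs: (-3, -3), (-3, 3), (4, 1), (4, 4). Count: 4.

4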